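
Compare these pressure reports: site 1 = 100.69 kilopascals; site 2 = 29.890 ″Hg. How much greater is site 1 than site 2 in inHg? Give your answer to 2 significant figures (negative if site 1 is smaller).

site 1: 100.69 kPa = 29.7337 inHg.
Difference: 29.7337 − 29.8900 = -0.16 inHg.

-0.16 inHg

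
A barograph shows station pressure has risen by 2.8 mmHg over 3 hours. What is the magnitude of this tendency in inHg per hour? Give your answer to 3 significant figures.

2.8 mmHg / 3 h × 0.0393701 inHg/mmHg = 0.0367 inHg/h.

0.0367 inHg per hour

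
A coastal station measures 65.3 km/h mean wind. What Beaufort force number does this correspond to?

65.3 km/h = 18.1 m/s, which is Beaufort 8 (gale, 17.2–20.7 m/s).

Beaufort force 8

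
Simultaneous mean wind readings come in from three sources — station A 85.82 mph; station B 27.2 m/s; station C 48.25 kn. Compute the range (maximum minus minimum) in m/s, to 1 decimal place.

13.5 m/s

station A: 85.82 mph = 38.365 m/s.
station C: 48.25 kt = 24.822 m/s.
Spread: 38.365 − 24.822 = 13.5 m/s.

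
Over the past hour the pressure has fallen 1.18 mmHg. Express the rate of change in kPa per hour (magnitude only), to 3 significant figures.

0.157 kPa per hour

1.18 mmHg / 1 h × 0.133322 kPa/mmHg = 0.157 kPa/h.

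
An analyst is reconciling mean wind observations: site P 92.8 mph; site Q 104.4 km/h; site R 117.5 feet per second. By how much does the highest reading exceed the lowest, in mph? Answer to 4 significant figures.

27.93 mph

site Q: 104.4 km/h = 64.8712 mph.
site R: 117.5 ft/s = 80.1136 mph.
Spread: 92.8000 − 64.8712 = 27.93 mph.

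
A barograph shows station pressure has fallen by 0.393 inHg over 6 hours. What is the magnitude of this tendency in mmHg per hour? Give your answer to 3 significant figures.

0.393 inHg / 6 h × 25.4 mmHg/inHg = 1.66 mmHg/h.

1.66 mmHg per hour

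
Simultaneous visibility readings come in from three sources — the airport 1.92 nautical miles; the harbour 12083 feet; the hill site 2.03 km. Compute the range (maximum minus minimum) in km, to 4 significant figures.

the airport: 1.92 nmi = 3.55584 km.
the harbour: 12083 ft = 3.68290 km.
Spread: 3.68290 − 2.03000 = 1.653 km.

1.653 km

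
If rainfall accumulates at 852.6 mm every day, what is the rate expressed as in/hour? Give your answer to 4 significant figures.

1.399 in/hour

852.6 mm/day × 0.0393701 in/mm × 0.0416667 day/hour = 1.399 in/hour.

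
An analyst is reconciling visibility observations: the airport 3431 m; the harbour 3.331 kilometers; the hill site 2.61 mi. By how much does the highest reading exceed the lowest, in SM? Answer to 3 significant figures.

the airport: 3431 m = 2.13192 SM.
the harbour: 3.331 km = 2.06979 SM.
Spread: 2.61000 − 2.06979 = 0.540 SM.

0.540 SM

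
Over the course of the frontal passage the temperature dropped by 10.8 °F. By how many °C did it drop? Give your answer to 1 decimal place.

For a temperature change the 32° offset cancels: Δ°C = 10.8 × 0.5556 = 6.0 °C.

6.0 °C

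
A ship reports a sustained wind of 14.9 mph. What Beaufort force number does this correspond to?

14.9 mph = 6.7 m/s, which is Beaufort 4 (moderate breeze, 5.5–7.9 m/s).

Beaufort force 4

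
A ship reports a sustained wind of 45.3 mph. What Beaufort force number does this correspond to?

Beaufort force 8

45.3 mph = 20.3 m/s, which is Beaufort 8 (gale, 17.2–20.7 m/s).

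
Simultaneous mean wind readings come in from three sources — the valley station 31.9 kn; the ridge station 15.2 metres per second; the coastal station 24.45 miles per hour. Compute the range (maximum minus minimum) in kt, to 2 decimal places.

the ridge station: 15.2 m/s = 29.5464 kt.
the coastal station: 24.45 mph = 21.2465 kt.
Spread: 31.9000 − 21.2465 = 10.65 kt.

10.65 kt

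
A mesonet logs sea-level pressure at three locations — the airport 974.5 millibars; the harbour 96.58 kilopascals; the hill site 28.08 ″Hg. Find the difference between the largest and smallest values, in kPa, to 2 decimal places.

2.36 kPa

the airport: 974.5 mb = 97.4500 kPa.
the hill site: 28.08 inHg = 95.0898 kPa.
Spread: 97.4500 − 95.0898 = 2.36 kPa.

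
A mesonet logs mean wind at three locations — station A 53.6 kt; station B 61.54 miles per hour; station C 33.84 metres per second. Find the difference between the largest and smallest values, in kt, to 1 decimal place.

station B: 61.54 mph = 53.477 kt.
station C: 33.84 m/s = 65.780 kt.
Spread: 65.780 − 53.477 = 12.3 kt.

12.3 kt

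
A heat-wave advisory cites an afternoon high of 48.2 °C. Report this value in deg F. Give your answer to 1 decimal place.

°F = °C × 9/5 + 32 = 48.2 × 1.8 + 32 = 118.8 °F.

118.8 °F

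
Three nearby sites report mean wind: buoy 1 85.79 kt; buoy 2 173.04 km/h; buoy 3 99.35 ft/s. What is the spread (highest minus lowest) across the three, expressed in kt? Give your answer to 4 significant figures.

34.57 kt

buoy 2: 173.04 km/h = 93.4341 kt.
buoy 3: 99.35 ft/s = 58.8633 kt.
Spread: 93.4341 − 58.8633 = 34.57 kt.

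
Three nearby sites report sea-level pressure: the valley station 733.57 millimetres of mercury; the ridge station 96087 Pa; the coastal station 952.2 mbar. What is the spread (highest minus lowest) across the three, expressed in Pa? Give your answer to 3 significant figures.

2580 Pa

the valley station: 733.57 mmHg = 97801.30 Pa.
the coastal station: 952.2 mb = 95220.00 Pa.
Spread: 97801.30 − 95220.00 = 2580 Pa.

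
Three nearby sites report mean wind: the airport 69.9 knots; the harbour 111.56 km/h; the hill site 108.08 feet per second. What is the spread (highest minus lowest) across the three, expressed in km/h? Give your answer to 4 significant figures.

the airport: 69.9 kt = 129.4548 km/h.
the hill site: 108.08 ft/s = 118.5940 km/h.
Spread: 129.4548 − 111.5600 = 17.89 km/h.

17.89 km/h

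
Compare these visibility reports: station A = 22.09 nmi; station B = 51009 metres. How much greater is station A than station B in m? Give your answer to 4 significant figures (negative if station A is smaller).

station A: 22.09 nmi = 40910.68 m.
Difference: 40910.68 − 51009.00 = -10100 m.

-10100 m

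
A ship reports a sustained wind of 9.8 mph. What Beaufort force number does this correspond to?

9.8 mph = 4.4 m/s, which is Beaufort 3 (gentle breeze, 3.4–5.4 m/s).

Beaufort force 3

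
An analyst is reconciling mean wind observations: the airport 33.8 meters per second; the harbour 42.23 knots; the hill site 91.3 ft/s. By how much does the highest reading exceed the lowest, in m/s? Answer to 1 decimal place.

the harbour: 42.23 kt = 21.725 m/s.
the hill site: 91.3 ft/s = 27.828 m/s.
Spread: 33.800 − 21.725 = 12.1 m/s.

12.1 m/s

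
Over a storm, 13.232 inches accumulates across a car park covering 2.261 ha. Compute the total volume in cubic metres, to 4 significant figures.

Depth: 13.232 in × 25.4 = 336.0928 mm.
Area: 2.261 ha = 22610 m².
1 mm over 1 m² is 1 L, so volume = 336.0928 × 22610 = 7599058.2 L = 7599 m³.

7599 cubic metres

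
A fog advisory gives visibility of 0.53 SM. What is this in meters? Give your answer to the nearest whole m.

1 SM = 1609.34 m, so 0.53 × 1609.34 = 853 m.

853 m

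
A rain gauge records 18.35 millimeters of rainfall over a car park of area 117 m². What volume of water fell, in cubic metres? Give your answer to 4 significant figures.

2.147 cubic metres

1 mm over 1 m² is 1 L, so volume = 18.35 × 117 = 2146.95 L = 2.147 m³.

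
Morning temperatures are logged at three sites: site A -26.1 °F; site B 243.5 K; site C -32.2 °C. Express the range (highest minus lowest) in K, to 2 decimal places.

2.63 K

site A: -26.1 °F = -32.278 °C.
site B: 243.5 K = -29.650 °C.
Spread: (-29.650) − (-32.278) = 2.628 °C.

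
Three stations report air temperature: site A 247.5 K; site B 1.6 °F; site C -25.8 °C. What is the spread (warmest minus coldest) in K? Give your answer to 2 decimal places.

site A: 247.5 K = -25.650 °C.
site B: 1.6 °F = -16.889 °C.
Spread: (-16.889) − (-25.800) = 8.911 °C.

8.91 K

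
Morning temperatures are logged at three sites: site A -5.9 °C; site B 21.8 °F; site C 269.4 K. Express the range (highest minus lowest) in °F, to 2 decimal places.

site B: 21.8 °F = -5.667 °C.
site C: 269.4 K = -3.750 °C.
Spread: (-3.750) − (-5.900) = 2.150 °C = 3.87 °F.

3.87 °F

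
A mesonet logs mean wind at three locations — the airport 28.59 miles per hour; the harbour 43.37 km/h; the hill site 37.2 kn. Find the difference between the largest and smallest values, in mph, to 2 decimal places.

15.86 mph

the harbour: 43.37 km/h = 26.9489 mph.
the hill site: 37.2 kt = 42.8090 mph.
Spread: 42.8090 − 26.9489 = 15.86 mph.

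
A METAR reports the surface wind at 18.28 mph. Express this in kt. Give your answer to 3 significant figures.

1 mph = 0.868976 kt, so 18.28 × 0.868976 = 15.9 kt.

15.9 kt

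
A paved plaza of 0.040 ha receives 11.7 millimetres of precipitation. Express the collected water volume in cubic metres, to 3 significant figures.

Area: 0.040 ha = 400 m².
1 mm over 1 m² is 1 L, so volume = 11.7 × 400 = 4680 L = 4.68 m³.

4.68 cubic metres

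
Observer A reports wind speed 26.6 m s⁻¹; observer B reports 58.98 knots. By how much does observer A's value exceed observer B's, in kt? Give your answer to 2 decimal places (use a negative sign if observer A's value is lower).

observer A: 26.6 m/s = 51.7063 kt.
Difference: 51.7063 − 58.9800 = -7.27 kt.

-7.27 kt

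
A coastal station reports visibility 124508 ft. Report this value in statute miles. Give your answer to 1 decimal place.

23.6 SM

1 ft = 0.000189394 SM, so 124508 × 0.000189394 = 23.6 SM.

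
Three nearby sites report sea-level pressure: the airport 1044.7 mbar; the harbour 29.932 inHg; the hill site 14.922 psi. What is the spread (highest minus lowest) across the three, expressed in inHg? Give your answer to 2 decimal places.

0.92 inHg

the airport: 1044.7 mb = 30.8500 inHg.
the hill site: 14.922 psi = 30.3815 inHg.
Spread: 30.8500 − 29.9320 = 0.92 inHg.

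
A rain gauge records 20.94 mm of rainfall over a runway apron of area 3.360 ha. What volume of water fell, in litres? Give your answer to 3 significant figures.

Area: 3.360 ha = 33600 m².
1 mm over 1 m² is 1 L, so volume = 20.94 × 33600 = 703584 L ≈ 704000 L.

704000 litres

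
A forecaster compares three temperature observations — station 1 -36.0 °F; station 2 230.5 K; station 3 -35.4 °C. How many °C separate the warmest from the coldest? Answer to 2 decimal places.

station 1: -36.0 °F = -37.778 °C.
station 2: 230.5 K = -42.650 °C.
Spread: (-35.400) − (-42.650) = 7.250 °C.

7.25 °C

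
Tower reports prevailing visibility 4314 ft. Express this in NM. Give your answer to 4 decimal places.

1 ft = 0.000164579 nmi, so 4314 × 0.000164579 = 0.7100 nmi.

0.7100 nmi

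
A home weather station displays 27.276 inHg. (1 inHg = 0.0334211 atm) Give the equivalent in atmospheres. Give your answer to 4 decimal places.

1 inHg = 0.0334211 atm, so 27.276 × 0.0334211 = 0.9116 atm.

0.9116 atm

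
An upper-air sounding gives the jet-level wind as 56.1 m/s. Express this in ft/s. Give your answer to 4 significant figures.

1 m/s = 3.28084 ft/s, so 56.1 × 3.28084 = 184.1 ft/s.

184.1 ft/s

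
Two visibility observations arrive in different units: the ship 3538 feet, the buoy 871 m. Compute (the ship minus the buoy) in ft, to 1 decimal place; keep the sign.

the buoy: 871 m = 2857.612 ft.
Difference: 3538.000 − 2857.612 = 680.4 ft.

680.4 ft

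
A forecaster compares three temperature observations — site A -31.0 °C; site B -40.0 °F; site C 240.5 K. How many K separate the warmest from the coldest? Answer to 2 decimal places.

site B: -40.0 °F = -40.000 °C.
site C: 240.5 K = -32.650 °C.
Spread: (-31.000) − (-40.000) = 9.000 °C.

9.00 K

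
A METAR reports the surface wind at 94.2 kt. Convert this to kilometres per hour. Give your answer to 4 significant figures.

1 kt = 1.852 km/h, so 94.2 × 1.852 = 174.5 km/h.

174.5 km/h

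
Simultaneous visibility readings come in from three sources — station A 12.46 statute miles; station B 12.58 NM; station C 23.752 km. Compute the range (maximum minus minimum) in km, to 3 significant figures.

station A: 12.46 SM = 20.0524 km.
station B: 12.58 nmi = 23.2982 km.
Spread: 23.7520 − 20.0524 = 3.70 km.

3.70 km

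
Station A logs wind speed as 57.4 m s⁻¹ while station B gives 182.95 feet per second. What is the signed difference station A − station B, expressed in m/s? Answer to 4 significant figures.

1.637 m/s

station B: 182.95 ft/s = 55.76316 m/s.
Difference: 57.40000 − 55.76316 = 1.637 m/s.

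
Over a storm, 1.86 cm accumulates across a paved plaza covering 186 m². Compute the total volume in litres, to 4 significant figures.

3460 litres

Depth: 1.86 cm × 10 = 18.6 mm.
1 mm over 1 m² is 1 L, so volume = 18.6 × 186 = 3459.6 L ≈ 3460 L.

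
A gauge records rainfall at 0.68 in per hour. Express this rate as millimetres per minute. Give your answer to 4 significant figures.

0.68 in/hour × 25.4 mm/in × 0.0166667 hour/minute = 0.2879 mm/minute.

0.2879 mm/minute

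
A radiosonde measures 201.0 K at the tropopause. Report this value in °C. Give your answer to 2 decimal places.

-72.15 °C

°C = 201.0 − 273.15 = -72.15 °C.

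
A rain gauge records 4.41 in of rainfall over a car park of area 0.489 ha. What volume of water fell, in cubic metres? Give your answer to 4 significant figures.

Depth: 4.41 in × 25.4 = 112.014 mm.
Area: 0.489 ha = 4890 m².
1 mm over 1 m² is 1 L, so volume = 112.014 × 4890 = 547748.46 L = 547.7 m³.

547.7 cubic metres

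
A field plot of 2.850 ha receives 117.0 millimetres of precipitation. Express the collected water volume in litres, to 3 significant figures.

3330000 litres

Area: 2.850 ha = 28500 m².
1 mm over 1 m² is 1 L, so volume = 117 × 28500 = 3334500 L ≈ 3330000 L.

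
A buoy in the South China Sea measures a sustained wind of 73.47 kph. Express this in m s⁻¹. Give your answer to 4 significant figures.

1 km/h = 0.277778 m/s, so 73.47 × 0.277778 = 20.41 m/s.

20.41 m/s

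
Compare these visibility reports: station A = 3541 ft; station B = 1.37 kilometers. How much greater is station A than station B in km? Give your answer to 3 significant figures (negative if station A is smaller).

station A: 3541 ft = 1.07930 km.
Difference: 1.07930 − 1.37000 = -0.291 km.

-0.291 km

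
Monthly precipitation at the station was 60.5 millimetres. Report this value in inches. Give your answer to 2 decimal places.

2.38 in

1 mm = 0.0393701 in, so 60.5 × 0.0393701 = 2.38 in.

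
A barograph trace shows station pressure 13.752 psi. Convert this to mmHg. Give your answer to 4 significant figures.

1 psi = 51.7149 mmHg, so 13.752 × 51.7149 = 711.2 mmHg.

711.2 mmHg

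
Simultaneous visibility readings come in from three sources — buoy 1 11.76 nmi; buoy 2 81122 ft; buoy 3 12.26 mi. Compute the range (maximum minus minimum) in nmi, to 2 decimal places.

buoy 2: 81122 ft = 13.3510 nmi.
buoy 3: 12.26 SM = 10.6536 nmi.
Spread: 13.3510 − 10.6536 = 2.70 nmi.

2.70 nmi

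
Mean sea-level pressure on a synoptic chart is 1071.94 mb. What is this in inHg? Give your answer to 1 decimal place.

31.7 inHg

1 mb = 0.02953 inHg, so 1071.94 × 0.02953 = 31.7 inHg.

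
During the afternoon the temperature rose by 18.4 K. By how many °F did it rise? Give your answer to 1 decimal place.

A change of 1 °C equals a change of 1.8 °F: Δ°F = 18.4 × 1.8 = 33.1 °F.

33.1 °F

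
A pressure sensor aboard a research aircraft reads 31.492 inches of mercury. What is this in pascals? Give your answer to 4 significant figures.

106600 Pa

1 inHg = 3386.39 Pa, so 31.492 × 3386.39 = 106600 Pa.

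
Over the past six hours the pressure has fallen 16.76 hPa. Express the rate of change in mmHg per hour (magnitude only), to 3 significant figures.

16.76 hPa / 6 h × 0.750062 mmHg/hPa = 2.10 mmHg/h.

2.10 mmHg per hour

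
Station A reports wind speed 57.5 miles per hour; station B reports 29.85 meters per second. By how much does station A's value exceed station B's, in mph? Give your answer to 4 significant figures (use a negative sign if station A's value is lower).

station B: 29.85 m/s = 66.77255 mph.
Difference: 57.50000 − 66.77255 = -9.273 mph.

-9.273 mph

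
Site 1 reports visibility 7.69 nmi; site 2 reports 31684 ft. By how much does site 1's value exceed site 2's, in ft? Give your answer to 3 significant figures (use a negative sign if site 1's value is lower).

15000 ft

site 1: 7.69 nmi = 46725.33 ft.
Difference: 46725.33 − 31684.00 = 15000 ft.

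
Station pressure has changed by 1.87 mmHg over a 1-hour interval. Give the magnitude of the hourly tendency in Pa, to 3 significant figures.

1.87 mmHg / 1 h × 133.322 Pa/mmHg = 249 Pa/h.

249 Pa per hour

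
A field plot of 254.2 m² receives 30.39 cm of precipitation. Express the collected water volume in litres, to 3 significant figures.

77300 litres

Depth: 30.39 cm × 10 = 303.9 mm.
1 mm over 1 m² is 1 L, so volume = 303.9 × 254.2 = 77251.38 L ≈ 77300 L.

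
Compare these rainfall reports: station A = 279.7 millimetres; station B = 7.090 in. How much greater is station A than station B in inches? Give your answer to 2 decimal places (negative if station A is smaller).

3.92 in

station A: 279.7 mm = 11.0118 in.
Difference: 11.0118 − 7.0900 = 3.92 in.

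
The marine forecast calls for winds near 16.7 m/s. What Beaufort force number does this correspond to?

16.7 m/s lies in the Beaufort 7 band (near gale, 13.9–17.1 m/s).

Beaufort force 7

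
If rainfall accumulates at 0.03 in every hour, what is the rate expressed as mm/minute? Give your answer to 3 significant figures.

0.0127 mm/minute

0.03 in/hour × 25.4 mm/in × 0.0166667 hour/minute = 0.0127 mm/minute.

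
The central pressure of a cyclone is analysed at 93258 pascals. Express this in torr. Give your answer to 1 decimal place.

699.5 mmHg

1 Pa = 0.00750062 mmHg, so 93258 × 0.00750062 = 699.5 mmHg.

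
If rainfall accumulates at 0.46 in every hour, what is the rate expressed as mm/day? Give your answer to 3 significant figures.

280 mm/day

0.46 in/hour × 25.4 mm/in × 24 hour/day = 280 mm/day.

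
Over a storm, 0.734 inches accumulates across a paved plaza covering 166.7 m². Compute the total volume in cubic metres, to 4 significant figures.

Depth: 0.734 in × 25.4 = 18.6436 mm.
1 mm over 1 m² is 1 L, so volume = 18.6436 × 166.7 = 3107.8881 L = 3.108 m³.

3.108 cubic metres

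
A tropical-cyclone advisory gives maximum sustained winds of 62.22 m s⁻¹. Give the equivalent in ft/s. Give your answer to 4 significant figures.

204.1 ft/s

1 m/s = 3.28084 ft/s, so 62.22 × 3.28084 = 204.1 ft/s.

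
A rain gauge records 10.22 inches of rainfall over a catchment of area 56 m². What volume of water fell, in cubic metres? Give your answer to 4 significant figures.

Depth: 10.22 in × 25.4 = 259.588 mm.
1 mm over 1 m² is 1 L, so volume = 259.588 × 56 = 14536.928 L = 14.54 m³.

14.54 cubic metres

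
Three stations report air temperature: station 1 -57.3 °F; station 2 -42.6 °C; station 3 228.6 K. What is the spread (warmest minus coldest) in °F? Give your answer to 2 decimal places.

station 1: -57.3 °F = -49.611 °C.
station 3: 228.6 K = -44.550 °C.
Spread: (-42.600) − (-49.611) = 7.011 °C = 12.62 °F.

12.62 °F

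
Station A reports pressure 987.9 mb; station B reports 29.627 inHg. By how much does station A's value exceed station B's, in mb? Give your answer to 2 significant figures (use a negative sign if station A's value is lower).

-15 mb

station B: 29.627 inHg = 1003.29 mb.
Difference: 987.90 − 1003.29 = -15 mb.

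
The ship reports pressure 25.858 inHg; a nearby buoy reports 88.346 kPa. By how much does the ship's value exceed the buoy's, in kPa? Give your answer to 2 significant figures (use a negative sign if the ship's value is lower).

-0.78 kPa

the ship: 25.858 inHg = 87.5652 kPa.
Difference: 87.5652 − 88.3460 = -0.78 kPa.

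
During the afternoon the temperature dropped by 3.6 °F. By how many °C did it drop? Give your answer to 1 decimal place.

Converting a difference, only the 9/5 scale factor applies: Δ°C = 3.6 × 0.5556 = 2.0 °C.

2.0 °C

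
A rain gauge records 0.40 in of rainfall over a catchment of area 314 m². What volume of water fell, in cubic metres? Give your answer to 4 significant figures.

Depth: 0.40 in × 25.4 = 10.16 mm.
1 mm over 1 m² is 1 L, so volume = 10.16 × 314 = 3190.24 L = 3.190 m³.

3.190 cubic metres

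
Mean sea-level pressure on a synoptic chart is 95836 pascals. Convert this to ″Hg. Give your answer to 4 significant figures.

28.30 inHg

1 Pa = 0.0002953 inHg, so 95836 × 0.0002953 = 28.30 inHg.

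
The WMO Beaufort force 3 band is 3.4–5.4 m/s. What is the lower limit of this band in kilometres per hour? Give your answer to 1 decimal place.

12.2 km/h

3.4–5.4 m/s × 3.6 = 12.2–19.4 km/h.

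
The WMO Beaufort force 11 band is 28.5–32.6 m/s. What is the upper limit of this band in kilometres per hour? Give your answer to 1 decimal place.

117.4 km/h

28.5–32.6 m/s × 3.6 = 102.6–117.4 km/h.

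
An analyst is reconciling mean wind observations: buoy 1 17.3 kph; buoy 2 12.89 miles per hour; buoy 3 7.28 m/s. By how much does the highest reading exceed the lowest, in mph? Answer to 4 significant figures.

5.535 mph

buoy 1: 17.3 km/h = 10.74972 mph.
buoy 3: 7.28 m/s = 16.28490 mph.
Spread: 16.28490 − 10.74972 = 5.535 mph.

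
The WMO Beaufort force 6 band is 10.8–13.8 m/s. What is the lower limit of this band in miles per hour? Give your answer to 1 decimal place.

10.8–13.8 m/s × 2.237 = 24.2–30.9 mph.

24.2 mph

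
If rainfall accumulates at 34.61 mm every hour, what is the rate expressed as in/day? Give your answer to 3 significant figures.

34.61 mm/hour × 0.0393701 in/mm × 24 hour/day = 32.7 in/day.

32.7 in/day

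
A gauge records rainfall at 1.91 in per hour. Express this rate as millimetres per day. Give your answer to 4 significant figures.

1.91 in/hour × 25.4 mm/in × 24 hour/day = 1164 mm/day.

1164 mm/day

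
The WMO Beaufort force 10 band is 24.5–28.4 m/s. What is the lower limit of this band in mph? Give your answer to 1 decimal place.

24.5–28.4 m/s × 2.237 = 54.8–63.5 mph.

54.8 mph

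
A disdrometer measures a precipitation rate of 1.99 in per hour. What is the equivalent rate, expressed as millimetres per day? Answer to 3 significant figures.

1.99 in/hour × 25.4 mm/in × 24 hour/day = 1210 mm/day.

1210 mm/day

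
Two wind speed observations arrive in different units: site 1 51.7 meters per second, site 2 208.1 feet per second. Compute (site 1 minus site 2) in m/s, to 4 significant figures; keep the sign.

site 2: 208.1 ft/s = 63.4289 m/s.
Difference: 51.7000 − 63.4289 = -11.73 m/s.

-11.73 m/s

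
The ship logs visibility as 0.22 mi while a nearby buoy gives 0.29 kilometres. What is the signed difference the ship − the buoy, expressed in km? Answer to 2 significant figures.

0.064 km

the ship: 0.22 SM = 0.35406 km.
Difference: 0.35406 − 0.29000 = 0.064 km.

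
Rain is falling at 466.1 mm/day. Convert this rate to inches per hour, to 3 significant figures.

466.1 mm/day × 0.0393701 in/mm × 0.0416667 day/hour = 0.765 in/hour.

0.765 in/hour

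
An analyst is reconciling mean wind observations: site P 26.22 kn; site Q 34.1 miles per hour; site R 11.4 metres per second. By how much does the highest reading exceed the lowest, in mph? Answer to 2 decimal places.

site P: 26.22 kt = 30.1734 mph.
site R: 11.4 m/s = 25.5011 mph.
Spread: 34.1000 − 25.5011 = 8.60 mph.

8.60 mph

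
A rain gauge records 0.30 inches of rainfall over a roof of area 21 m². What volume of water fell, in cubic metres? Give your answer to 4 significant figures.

0.1600 cubic metres

Depth: 0.30 in × 25.4 = 7.62 mm.
1 mm over 1 m² is 1 L, so volume = 7.62 × 21 = 160.02 L = 0.1600 m³.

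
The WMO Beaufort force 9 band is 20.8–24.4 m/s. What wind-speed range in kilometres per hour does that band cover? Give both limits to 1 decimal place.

20.8–24.4 m/s × 3.6 = 74.9–87.8 km/h.

74.9 to 87.8 km/h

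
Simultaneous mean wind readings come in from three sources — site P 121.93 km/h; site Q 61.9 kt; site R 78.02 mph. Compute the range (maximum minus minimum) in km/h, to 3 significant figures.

site Q: 61.9 kt = 114.639 km/h.
site R: 78.02 mph = 125.561 km/h.
Spread: 125.561 − 114.639 = 10.9 km/h.

10.9 km/h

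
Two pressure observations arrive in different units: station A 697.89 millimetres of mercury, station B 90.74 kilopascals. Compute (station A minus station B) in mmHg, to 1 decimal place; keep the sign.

17.3 mmHg

station B: 90.74 kPa = 680.606 mmHg.
Difference: 697.890 − 680.606 = 17.3 mmHg.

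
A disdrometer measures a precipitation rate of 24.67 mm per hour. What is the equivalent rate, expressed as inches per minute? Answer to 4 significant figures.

0.01619 in/minute

24.67 mm/hour × 0.0393701 in/mm × 0.0166667 hour/minute = 0.01619 in/minute.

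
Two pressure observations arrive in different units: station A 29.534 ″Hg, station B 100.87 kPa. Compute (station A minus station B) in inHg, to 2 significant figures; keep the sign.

station B: 100.87 kPa = 29.7869 inHg.
Difference: 29.5340 − 29.7869 = -0.25 inHg.

-0.25 inHg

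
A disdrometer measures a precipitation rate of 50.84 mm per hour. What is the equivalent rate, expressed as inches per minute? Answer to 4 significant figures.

50.84 mm/hour × 0.0393701 in/mm × 0.0166667 hour/minute = 0.03336 in/minute.

0.03336 in/minute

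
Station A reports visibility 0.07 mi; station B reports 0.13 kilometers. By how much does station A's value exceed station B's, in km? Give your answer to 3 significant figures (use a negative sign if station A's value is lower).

station A: 0.07 SM = 0.112654 km.
Difference: 0.112654 − 0.130000 = -0.0173 km.

-0.0173 km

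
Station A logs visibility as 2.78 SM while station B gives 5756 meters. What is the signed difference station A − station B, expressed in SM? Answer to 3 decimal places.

station B: 5756 m = 3.57661 SM.
Difference: 2.78000 − 3.57661 = -0.797 SM.

-0.797 SM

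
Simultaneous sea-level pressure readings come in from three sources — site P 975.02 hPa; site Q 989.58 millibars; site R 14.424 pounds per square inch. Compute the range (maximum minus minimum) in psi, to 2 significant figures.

site P: 975.02 hPa = 14.1415 psi.
site Q: 989.58 mb = 14.3526 psi.
Spread: 14.4240 − 14.1415 = 0.28 psi.

0.28 psi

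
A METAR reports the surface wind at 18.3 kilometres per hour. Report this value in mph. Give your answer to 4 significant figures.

11.37 mph

1 km/h = 0.621371 mph, so 18.3 × 0.621371 = 11.37 mph.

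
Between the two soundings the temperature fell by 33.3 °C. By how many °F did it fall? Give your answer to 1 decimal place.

A change of 1 °C equals a change of 1.8 °F: Δ°F = 33.3 × 1.8 = 59.9 °F.

59.9 °F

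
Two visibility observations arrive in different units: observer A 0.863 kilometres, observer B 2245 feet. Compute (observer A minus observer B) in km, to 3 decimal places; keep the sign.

0.179 km

observer B: 2245 ft = 0.68428 km.
Difference: 0.86300 − 0.68428 = 0.179 km.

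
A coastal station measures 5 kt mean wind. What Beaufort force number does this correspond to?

5 kt lies in the Beaufort 2 band (light breeze, 4–6 kt).

Beaufort force 2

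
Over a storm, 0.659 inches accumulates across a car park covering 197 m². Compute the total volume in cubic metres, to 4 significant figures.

3.298 cubic metres

Depth: 0.659 in × 25.4 = 16.7386 mm.
1 mm over 1 m² is 1 L, so volume = 16.7386 × 197 = 3297.5042 L = 3.298 m³.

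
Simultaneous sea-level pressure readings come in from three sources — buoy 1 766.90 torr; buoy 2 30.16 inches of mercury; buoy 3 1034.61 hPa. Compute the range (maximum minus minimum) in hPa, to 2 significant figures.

13 hPa

buoy 1: 766.90 mmHg = 1022.45 hPa.
buoy 2: 30.16 inHg = 1021.33 hPa.
Spread: 1034.61 − 1021.33 = 13 hPa.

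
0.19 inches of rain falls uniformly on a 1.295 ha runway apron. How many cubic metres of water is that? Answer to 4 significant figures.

Depth: 0.19 in × 25.4 = 4.826 mm.
Area: 1.295 ha = 12950 m².
1 mm over 1 m² is 1 L, so volume = 4.826 × 12950 = 62496.7 L = 62.50 m³.

62.50 cubic metres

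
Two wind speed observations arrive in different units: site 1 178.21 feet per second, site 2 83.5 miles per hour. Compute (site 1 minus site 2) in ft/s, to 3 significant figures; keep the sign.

site 2: 83.5 mph = 122.467 ft/s.
Difference: 178.210 − 122.467 = 55.7 ft/s.

55.7 ft/s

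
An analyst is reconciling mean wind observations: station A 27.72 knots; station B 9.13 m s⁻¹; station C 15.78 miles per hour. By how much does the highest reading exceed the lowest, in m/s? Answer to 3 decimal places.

7.206 m/s

station A: 27.72 kt = 14.26040 m/s.
station C: 15.78 mph = 7.05429 m/s.
Spread: 14.26040 − 7.05429 = 7.206 m/s.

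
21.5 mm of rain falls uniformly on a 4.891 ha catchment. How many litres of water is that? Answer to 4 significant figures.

Area: 4.891 ha = 48910 m².
1 mm over 1 m² is 1 L, so volume = 21.5 × 48910 = 1051565 L ≈ 1052000 L.

1052000 litres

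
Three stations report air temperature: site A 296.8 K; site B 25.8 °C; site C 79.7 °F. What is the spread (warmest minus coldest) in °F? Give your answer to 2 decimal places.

site A: 296.8 K = 23.650 °C.
site C: 79.7 °F = 26.500 °C.
Spread: 26.500 − 23.650 = 2.850 °C = 5.13 °F.

5.13 °F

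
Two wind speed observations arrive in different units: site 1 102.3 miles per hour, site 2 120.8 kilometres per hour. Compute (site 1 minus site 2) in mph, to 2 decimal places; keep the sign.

27.24 mph

site 2: 120.8 km/h = 75.0616 mph.
Difference: 102.3000 − 75.0616 = 27.24 mph.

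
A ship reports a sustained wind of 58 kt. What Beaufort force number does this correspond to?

58 kt lies in the Beaufort 11 band (violent storm, 56–63 kt).

Beaufort force 11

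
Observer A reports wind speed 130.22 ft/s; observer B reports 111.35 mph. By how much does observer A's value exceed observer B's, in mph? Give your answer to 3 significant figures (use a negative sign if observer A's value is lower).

observer A: 130.22 ft/s = 88.786 mph.
Difference: 88.786 − 111.350 = -22.6 mph.

-22.6 mph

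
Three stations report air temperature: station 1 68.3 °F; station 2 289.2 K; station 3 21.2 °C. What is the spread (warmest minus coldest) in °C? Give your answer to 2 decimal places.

station 1: 68.3 °F = 20.167 °C.
station 2: 289.2 K = 16.050 °C.
Spread: 21.200 − 16.050 = 5.150 °C.

5.15 °C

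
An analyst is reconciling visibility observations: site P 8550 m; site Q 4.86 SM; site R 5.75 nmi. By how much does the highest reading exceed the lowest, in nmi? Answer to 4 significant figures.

1.527 nmi

site P: 8550 m = 4.61663 nmi.
site Q: 4.86 SM = 4.22322 nmi.
Spread: 5.75000 − 4.22322 = 1.527 nmi.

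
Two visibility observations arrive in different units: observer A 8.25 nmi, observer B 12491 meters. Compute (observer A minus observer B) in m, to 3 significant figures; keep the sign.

2790 m

observer A: 8.25 nmi = 15279.00 m.
Difference: 15279.00 − 12491.00 = 2790 m.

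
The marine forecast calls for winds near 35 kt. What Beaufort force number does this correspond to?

35 kt lies in the Beaufort 8 band (gale, 34–40 kt).

Beaufort force 8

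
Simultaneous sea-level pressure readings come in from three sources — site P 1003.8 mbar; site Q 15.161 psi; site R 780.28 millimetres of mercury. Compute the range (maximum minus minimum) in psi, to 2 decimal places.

site P: 1003.8 mb = 14.5589 psi.
site R: 780.28 mmHg = 15.0881 psi.
Spread: 15.1610 − 14.5589 = 0.60 psi.

0.60 psi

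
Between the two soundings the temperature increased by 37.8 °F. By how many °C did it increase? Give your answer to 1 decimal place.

For a temperature change the 32° offset cancels: Δ°C = 37.8 × 0.5556 = 21.0 °C.

21.0 °C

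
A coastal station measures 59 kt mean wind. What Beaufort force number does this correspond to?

Beaufort force 11

59 kt lies in the Beaufort 11 band (violent storm, 56–63 kt).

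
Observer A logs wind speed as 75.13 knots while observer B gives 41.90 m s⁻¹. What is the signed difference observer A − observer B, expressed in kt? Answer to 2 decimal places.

-6.32 kt

observer B: 41.90 m/s = 81.4471 kt.
Difference: 75.1300 − 81.4471 = -6.32 kt.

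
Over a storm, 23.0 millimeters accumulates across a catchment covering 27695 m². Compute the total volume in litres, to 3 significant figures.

637000 litres

1 mm over 1 m² is 1 L, so volume = 23 × 27695 = 636985 L ≈ 637000 L.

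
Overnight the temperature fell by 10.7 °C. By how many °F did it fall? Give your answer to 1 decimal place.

Converting a difference, only the 9/5 scale factor applies: Δ°F = 10.7 × 1.8 = 19.3 °F.

19.3 °F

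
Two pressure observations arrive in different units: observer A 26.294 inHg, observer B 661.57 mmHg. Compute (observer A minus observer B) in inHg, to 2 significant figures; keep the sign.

0.25 inHg

observer B: 661.57 mmHg = 26.0461 inHg.
Difference: 26.2940 − 26.0461 = 0.25 inHg.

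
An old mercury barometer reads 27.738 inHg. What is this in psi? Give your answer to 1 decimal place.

1 inHg = 0.491154 psi, so 27.738 × 0.491154 = 13.6 psi.

13.6 psi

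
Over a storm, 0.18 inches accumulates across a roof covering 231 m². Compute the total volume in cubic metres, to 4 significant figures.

Depth: 0.18 in × 25.4 = 4.572 mm.
1 mm over 1 m² is 1 L, so volume = 4.572 × 231 = 1056.132 L = 1.056 m³.

1.056 cubic metres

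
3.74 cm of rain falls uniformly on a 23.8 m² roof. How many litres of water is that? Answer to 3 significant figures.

890 litres

Depth: 3.74 cm × 10 = 37.4 mm.
1 mm over 1 m² is 1 L, so volume = 37.4 × 23.8 = 890.12 L ≈ 890 L.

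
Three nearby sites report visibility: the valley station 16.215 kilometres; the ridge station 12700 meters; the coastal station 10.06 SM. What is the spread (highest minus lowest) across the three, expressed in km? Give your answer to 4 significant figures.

3.515 km

the ridge station: 12700 m = 12.70000 km.
the coastal station: 10.06 SM = 16.19000 km.
Spread: 16.21500 − 12.70000 = 3.515 km.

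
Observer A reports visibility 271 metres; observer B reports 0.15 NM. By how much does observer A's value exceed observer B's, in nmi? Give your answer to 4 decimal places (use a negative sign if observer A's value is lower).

observer A: 271 m = 0.146328 nmi.
Difference: 0.146328 − 0.150000 = -0.0037 nmi.

-0.0037 nmi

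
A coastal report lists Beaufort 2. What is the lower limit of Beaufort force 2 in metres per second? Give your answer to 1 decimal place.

1.6 m/s

Beaufort 2 (light breeze) spans 1.6–3.3 m/s.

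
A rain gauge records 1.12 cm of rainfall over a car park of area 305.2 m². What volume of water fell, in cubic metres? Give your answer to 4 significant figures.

Depth: 1.12 cm × 10 = 11.2 mm.
1 mm over 1 m² is 1 L, so volume = 11.2 × 305.2 = 3418.24 L = 3.418 m³.

3.418 cubic metres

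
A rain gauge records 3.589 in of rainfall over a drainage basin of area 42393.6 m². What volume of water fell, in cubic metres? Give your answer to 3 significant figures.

3860 cubic metres

Depth: 3.589 in × 25.4 = 91.1606 mm.
1 mm over 1 m² is 1 L, so volume = 91.1606 × 42393.6 = 3864626 L = 3860 m³.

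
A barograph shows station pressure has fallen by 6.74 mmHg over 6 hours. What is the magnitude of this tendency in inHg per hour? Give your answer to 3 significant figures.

6.74 mmHg / 6 h × 0.0393701 inHg/mmHg = 0.0442 inHg/h.

0.0442 inHg per hour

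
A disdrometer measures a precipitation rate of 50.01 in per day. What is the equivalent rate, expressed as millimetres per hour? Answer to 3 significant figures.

50.01 in/day × 25.4 mm/in × 0.0416667 day/hour = 52.9 mm/hour.

52.9 mm/hour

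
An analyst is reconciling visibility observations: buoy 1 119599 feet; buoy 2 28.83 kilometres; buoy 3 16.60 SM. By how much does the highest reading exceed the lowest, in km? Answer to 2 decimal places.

buoy 1: 119599 ft = 36.4538 km.
buoy 3: 16.60 SM = 26.7151 km.
Spread: 36.4538 − 26.7151 = 9.74 km.

9.74 km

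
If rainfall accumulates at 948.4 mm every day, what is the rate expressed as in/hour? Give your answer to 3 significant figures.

948.4 mm/day × 0.0393701 in/mm × 0.0416667 day/hour = 1.56 in/hour.

1.56 in/hour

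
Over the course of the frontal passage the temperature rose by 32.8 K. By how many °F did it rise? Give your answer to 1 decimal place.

A change of 1 °C equals a change of 1.8 °F: Δ°F = 32.8 × 1.8 = 59.0 °F.

59.0 °F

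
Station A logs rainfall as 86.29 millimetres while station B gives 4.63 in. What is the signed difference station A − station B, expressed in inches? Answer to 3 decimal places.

-1.233 in

station A: 86.29 mm = 3.39724 in.
Difference: 3.39724 − 4.63000 = -1.233 in.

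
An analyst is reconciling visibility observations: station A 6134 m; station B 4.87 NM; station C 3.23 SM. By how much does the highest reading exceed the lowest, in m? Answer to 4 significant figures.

3821 m

station B: 4.87 nmi = 9019.24 m.
station C: 3.23 SM = 5198.18 m.
Spread: 9019.24 − 5198.18 = 3821 m.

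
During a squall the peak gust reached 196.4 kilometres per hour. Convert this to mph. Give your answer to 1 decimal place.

1 km/h = 0.621371 mph, so 196.4 × 0.621371 = 122.0 mph.

122.0 mph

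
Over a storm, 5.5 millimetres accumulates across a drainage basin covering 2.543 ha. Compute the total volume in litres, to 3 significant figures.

140000 litres

Area: 2.543 ha = 25430 m².
1 mm over 1 m² is 1 L, so volume = 5.5 × 25430 = 139865 L ≈ 140000 L.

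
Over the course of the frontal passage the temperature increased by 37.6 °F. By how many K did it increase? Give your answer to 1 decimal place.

For a temperature change the 32° offset cancels: ΔK = 37.6 × 0.5556 = 20.9 K.

20.9 K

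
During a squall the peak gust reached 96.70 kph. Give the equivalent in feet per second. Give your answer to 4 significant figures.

1 km/h = 0.911344 ft/s, so 96.70 × 0.911344 = 88.13 ft/s.

88.13 ft/s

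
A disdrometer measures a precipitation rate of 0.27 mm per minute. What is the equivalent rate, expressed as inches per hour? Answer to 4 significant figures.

0.6378 in/hour

0.27 mm/minute × 0.0393701 in/mm × 60 minute/hour = 0.6378 in/hour.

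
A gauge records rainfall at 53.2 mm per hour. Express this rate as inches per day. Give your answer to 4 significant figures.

53.2 mm/hour × 0.0393701 in/mm × 24 hour/day = 50.27 in/day.

50.27 in/day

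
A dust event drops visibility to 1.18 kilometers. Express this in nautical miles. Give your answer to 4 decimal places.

1 km = 0.539957 nmi, so 1.18 × 0.539957 = 0.6371 nmi.

0.6371 nmi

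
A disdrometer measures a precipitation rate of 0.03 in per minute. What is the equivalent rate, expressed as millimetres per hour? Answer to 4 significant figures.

45.72 mm/hour

0.03 in/minute × 25.4 mm/in × 60 minute/hour = 45.72 mm/hour.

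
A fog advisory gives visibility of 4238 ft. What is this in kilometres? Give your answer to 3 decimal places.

1.292 km

1 ft = 0.0003048 km, so 4238 × 0.0003048 = 1.292 km.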